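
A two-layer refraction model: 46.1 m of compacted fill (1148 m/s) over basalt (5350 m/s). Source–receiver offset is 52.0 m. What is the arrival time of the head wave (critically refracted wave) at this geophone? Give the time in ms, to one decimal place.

t = x/V₂ + 2h·√(V₂²−V₁²)/(V₁V₂).
√(V₂²−V₁²) = √(5350²−1148²) = 5225.4 m/s; delay term = 2·46.1·5225.4/(1148·5350) = 0.07844 s.
t = 52.0/5350 + 0.07844 = 0.08816 s.

88.2 ms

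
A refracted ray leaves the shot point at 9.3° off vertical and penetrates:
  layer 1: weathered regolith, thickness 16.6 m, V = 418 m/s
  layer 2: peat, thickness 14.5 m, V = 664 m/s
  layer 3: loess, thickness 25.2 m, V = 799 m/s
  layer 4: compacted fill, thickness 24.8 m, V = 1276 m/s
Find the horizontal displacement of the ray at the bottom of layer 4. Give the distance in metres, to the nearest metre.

29 m

Apply Snell's law at each interface; in layer i the horizontal offset is hᵢ·tan θᵢ.
Layer 1: θ = 9.30°; offset = 16.6·tan 9.30° = 2.718 m.
Layer 2: sin θ = 664·sin 9.3°/418 = 0.2567, θ = 14.87°; offset = 14.5·tan 14.87° = 3.851 m.
Layer 3: sin θ = 799·sin 9.3°/418 = 0.3089, θ = 17.99°; offset = 25.2·tan 17.99° = 8.185 m.
Layer 4: sin θ = 1276·sin 9.3°/418 = 0.4933, θ = 29.56°; offset = 24.8·tan 29.56° = 14.065 m.
Summing the layer offsets gives 28.819 m.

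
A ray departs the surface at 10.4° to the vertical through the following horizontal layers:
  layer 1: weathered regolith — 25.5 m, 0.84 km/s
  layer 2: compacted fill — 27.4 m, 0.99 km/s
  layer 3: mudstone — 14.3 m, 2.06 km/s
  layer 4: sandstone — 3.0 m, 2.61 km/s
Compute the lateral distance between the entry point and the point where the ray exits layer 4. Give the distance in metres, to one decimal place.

19.7 m

Ray parameter p = sin 10.4° / 0.84 km/s = 2.1490e-01 s/km.
Layer 1: θ = 10.40°; offset = 25.5·tan 10.40° = 4.680 m.
Layer 2: sin θ = p·0.99 = 0.2128 → θ = 12.28°; offset = 27.4·tan 12.28° = 5.966 m.
Layer 3: sin θ = p·2.06 = 0.4427 → θ = 26.28°; offset = 14.3·tan 26.28° = 7.060 m.
Layer 4: sin θ = p·2.61 = 0.5609 → θ = 34.12°; offset = 3.0·tan 34.12° = 2.033 m.
Total horizontal offset = 19.739 m.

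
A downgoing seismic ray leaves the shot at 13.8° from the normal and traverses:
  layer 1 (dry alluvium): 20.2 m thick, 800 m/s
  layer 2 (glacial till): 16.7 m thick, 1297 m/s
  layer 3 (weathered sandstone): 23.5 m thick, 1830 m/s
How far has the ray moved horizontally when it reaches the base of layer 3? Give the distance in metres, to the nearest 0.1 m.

27.3 m

Ray parameter p = sin 13.8° / 800 m/s = 2.9817e-04 s/m.
Layer 1: θ = 13.80°; offset = 20.2·tan 13.80° = 4.962 m.
Layer 2: sin θ = p·1297 = 0.3867 → θ = 22.75°; offset = 16.7·tan 22.75° = 7.003 m.
Layer 3: sin θ = p·1830 = 0.5456 → θ = 33.07°; offset = 23.5·tan 33.07° = 15.301 m.
Summing the layer offsets gives 27.266 m.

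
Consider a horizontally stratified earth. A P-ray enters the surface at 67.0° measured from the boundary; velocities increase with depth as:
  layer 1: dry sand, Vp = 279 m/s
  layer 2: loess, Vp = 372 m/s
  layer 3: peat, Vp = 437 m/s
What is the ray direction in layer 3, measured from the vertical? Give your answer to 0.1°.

37.7°

From the normal: θ₁ = 90° − 67.0° = 23.0°.
Ray parameter p = sin 23.0° / 279 = 1.4005e-03 s/m.
sin θ_3 = p·V_3 = 1.4005e-03 × 437 = 0.6120.
θ_3 = arcsin 0.6120 = 37.73°.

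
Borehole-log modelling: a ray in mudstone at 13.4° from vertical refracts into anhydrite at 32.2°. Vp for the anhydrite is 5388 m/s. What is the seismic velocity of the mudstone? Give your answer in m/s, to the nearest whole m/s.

sin 13.4° = 0.2317; sin 32.2° = 0.5329.
V₁ = V₂·(sin θ₁/sin θ₂) = 5388·(0.2317/0.5329) = 2343.24 m/s.

2343 m/s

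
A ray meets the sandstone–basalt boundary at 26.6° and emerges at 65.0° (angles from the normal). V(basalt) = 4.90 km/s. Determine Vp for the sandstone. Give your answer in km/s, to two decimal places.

sin 26.6° = 0.4478; sin 65.0° = 0.9063.
V₁ = V₂·(sin θ₁/sin θ₂) = 4.90·(0.4478/0.9063) = 2.42 km/s.

2.42 km/s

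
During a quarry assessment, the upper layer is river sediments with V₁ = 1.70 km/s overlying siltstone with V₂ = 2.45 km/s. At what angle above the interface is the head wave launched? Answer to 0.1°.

Critical incidence: sin θ_c = V₁/V₂ = 1.70/2.45 = 0.6939.
θ_c = arcsin 0.6939 = 43.94°.
Measured from the interface: 90° − 43.94° = 46.06°.

46.1°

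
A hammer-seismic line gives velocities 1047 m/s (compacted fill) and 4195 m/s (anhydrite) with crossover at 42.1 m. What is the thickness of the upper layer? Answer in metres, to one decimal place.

16.3 m

h = (x_cross/2)·√((V₂−V₁)/(V₂+V₁)).
(V₂−V₁)/(V₂+V₁) = (4195−1047)/(4195+1047) = 0.6005; √ = 0.7749.
h = (42.1/2)·0.7749 = 16.31 m.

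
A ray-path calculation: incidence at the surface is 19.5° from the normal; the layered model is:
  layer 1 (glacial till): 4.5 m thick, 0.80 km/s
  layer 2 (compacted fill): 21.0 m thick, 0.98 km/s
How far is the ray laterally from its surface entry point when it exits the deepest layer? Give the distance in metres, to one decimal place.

Ray parameter p = sin 19.5° / 0.80 km/s = 4.1726e-01 s/km.
Layer 1: θ = 19.50°; offset = 4.5·tan 19.50° = 1.594 m.
Layer 2: sin θ = p·0.98 = 0.4089 → θ = 24.14°; offset = 21.0·tan 24.14° = 9.410 m.
Total horizontal offset = 11.003 m.

11.0 m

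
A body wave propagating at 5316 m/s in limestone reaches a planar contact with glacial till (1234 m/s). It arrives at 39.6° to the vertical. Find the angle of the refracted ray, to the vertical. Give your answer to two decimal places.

8.51°

Snell's law: sin θ₂ = (V₂/V₁)·sin θ₁ = (1234/5316)·sin 39.6° = 0.1480.
θ₂ = arcsin 0.1480 = 8.51° from the normal.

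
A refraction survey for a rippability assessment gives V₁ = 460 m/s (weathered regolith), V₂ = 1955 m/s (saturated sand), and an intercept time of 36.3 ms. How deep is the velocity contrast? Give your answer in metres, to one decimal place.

θ_c = arcsin(460/1955) = 13.61°; cos θ_c = 0.9719.
tᵢ = 2h cos θ_c/V₁ ⇒ h = tᵢ·V₁/(2 cos θ_c) = 0.0363·460/(2·0.9719) = 8.59 m.

8.6 m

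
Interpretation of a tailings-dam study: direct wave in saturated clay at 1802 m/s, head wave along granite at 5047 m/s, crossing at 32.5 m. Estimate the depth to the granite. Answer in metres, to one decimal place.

h = (x_cross/2)·√((V₂−V₁)/(V₂+V₁)).
(V₂−V₁)/(V₂+V₁) = (5047−1802)/(5047+1802) = 0.4738; √ = 0.6883.
h = (32.5/2)·0.6883 = 11.19 m.

11.2 m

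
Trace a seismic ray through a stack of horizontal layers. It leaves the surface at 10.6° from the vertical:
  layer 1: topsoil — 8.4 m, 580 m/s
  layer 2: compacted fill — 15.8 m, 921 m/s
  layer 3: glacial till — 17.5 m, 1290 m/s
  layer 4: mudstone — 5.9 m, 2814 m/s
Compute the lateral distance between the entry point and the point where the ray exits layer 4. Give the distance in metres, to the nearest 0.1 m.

25.9 m

p = sin θ₁/V₁ = sin 10.6°/580 = 3.1716e-04 s/m is conserved through the stack.
Layer 1: θ = 10.60°; offset = 8.4·tan 10.60° = 1.572 m.
Layer 2: sin θ = p·921 = 0.2921 → θ = 16.98°; offset = 15.8·tan 16.98° = 4.826 m.
Layer 3: sin θ = p·1290 = 0.4091 → θ = 24.15°; offset = 17.5·tan 24.15° = 7.847 m.
Layer 4: sin θ = p·2814 = 0.8925 → θ = 63.19°; offset = 5.9·tan 63.19° = 11.673 m.
Σ offsets = 25.918 m.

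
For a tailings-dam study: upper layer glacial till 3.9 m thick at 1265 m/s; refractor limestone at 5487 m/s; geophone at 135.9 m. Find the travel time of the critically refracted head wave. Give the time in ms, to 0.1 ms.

30.8 ms

t = x/V₂ + 2h·√(V₂²−V₁²)/(V₁V₂).
√(V₂²−V₁²) = √(5487²−1265²) = 5339.2 m/s; delay term = 2·3.9·5339.2/(1265·5487) = 0.00600 s.
t = 135.9/5487 + 0.00600 = 0.03077 s.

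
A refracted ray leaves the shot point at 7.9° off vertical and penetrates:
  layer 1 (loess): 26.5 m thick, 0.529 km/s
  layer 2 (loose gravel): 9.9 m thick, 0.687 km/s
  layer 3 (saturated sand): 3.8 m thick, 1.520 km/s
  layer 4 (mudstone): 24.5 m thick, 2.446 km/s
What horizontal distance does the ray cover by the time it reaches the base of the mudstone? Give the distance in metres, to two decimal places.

27.27 m

Apply Snell's law at each interface; in layer i the horizontal offset is hᵢ·tan θᵢ.
Layer 1: θ = 7.90°; offset = 26.5·tan 7.90° = 3.6772 m.
Layer 2: sin θ = 0.687·sin 7.9°/0.529 = 0.1785, θ = 10.28°; offset = 9.9·tan 10.28° = 1.7960 m.
Layer 3: sin θ = 1.520·sin 7.9°/0.529 = 0.3949, θ = 23.26°; offset = 3.8·tan 23.26° = 1.6335 m.
Layer 4: sin θ = 2.446·sin 7.9°/0.529 = 0.6355, θ = 39.46°; offset = 24.5·tan 39.46° = 20.1664 m.
Σ offsets = 27.2731 m.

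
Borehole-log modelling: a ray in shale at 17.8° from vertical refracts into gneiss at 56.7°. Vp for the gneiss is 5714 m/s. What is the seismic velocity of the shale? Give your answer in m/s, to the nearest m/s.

2090 m/s

sin 17.8° = 0.3057; sin 56.7° = 0.8358.
V₁ = V₂·(sin θ₁/sin θ₂) = 5714·(0.3057/0.8358) = 2089.89 m/s.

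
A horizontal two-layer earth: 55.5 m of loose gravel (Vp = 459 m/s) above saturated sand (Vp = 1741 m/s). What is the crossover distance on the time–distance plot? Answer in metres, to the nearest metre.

145 m

θ_c = arcsin(459/1741) = 15.29°, so cos θ_c = 0.9646 and tᵢ = 2h cos θ_c/V₁ = 0.2333 s.
At crossover x/V₁ = x/V₂ + tᵢ ⇒ x = tᵢ/(1/V₁ − 1/V₂) = 0.23327/(2.1786e-03 − 5.7438e-04) = 145.41 m.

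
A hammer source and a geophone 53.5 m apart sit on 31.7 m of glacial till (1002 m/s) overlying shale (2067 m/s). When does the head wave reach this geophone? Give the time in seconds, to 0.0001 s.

θ_c = arcsin(V₁/V₂) = arcsin(1002/2067) = 29.00°, cos θ_c = 0.8746.
Intercept time tᵢ = 2h cos θ_c / V₁ = 2·31.7·0.8746/1002 = 0.05534 s.
t = x/V₂ + tᵢ = 53.5/2067 + 0.05534 = 0.08122 s.

0.0812 s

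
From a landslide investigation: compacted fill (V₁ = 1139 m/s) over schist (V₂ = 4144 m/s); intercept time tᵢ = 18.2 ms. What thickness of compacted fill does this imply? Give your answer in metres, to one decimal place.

10.8 m

h = tᵢ·V₁·V₂ / (2·√(V₂²−V₁²)).
√(V₂²−V₁²) = √(4144² − 1139²) = 3984.4 m/s.
h = 0.0182 s × 1139 × 4144 / (2 × 3984.4) = 10.78 m.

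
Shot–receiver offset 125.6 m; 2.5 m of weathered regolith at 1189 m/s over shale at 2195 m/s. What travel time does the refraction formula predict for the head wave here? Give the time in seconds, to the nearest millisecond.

0.061 s

t = x/V₂ + 2h·√(V₂²−V₁²)/(V₁V₂).
√(V₂²−V₁²) = √(2195²−1189²) = 1845.1 m/s; delay term = 2·2.5·1845.1/(1189·2195) = 0.00353 s.
t = 125.6/2195 + 0.00353 = 0.06076 s.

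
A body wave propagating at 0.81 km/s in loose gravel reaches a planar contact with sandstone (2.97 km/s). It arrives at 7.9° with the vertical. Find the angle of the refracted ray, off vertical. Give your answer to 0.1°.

sin θ₁/V₁ = sin θ₂/V₂ ⇒ sin θ₂ = 2.97·sin 7.9°/0.81 = 2.97·0.1374/0.81 = 0.5040.
θ₂ = sin⁻¹(0.5040) = 30.26° (from vertical).

30.3°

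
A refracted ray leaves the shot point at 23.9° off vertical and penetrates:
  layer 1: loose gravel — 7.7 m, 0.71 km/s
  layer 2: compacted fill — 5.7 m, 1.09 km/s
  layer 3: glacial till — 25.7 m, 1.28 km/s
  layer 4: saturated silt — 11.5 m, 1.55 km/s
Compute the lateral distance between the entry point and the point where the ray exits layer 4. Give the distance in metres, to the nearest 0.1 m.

57.2 m

Ray parameter p = sin 23.9° / 0.71 km/s = 5.7062e-01 s/km.
Layer 1: θ = 23.90°; offset = 7.7·tan 23.90° = 3.412 m.
Layer 2: sin θ = p·1.09 = 0.6220 → θ = 38.46°; offset = 5.7·tan 38.46° = 4.528 m.
Layer 3: sin θ = p·1.28 = 0.7304 → θ = 46.92°; offset = 25.7·tan 46.92° = 27.482 m.
Layer 4: sin θ = p·1.55 = 0.8845 → θ = 62.19°; offset = 11.5·tan 62.19° = 21.798 m.
Summing the layer offsets gives 57.221 m.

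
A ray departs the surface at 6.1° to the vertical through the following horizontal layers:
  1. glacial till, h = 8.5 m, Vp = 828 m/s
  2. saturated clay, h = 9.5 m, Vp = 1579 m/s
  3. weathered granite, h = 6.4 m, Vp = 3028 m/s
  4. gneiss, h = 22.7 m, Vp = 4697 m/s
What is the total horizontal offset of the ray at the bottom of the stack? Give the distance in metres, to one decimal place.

22.7 m

Apply Snell's law at each interface; in layer i the horizontal offset is hᵢ·tan θᵢ.
Layer 1: θ = 6.10°; offset = 8.5·tan 6.10° = 0.908 m.
Layer 2: sin θ = 1579·sin 6.1°/828 = 0.2026, θ = 11.69°; offset = 9.5·tan 11.69° = 1.966 m.
Layer 3: sin θ = 3028·sin 6.1°/828 = 0.3886, θ = 22.87°; offset = 6.4·tan 22.87° = 2.699 m.
Layer 4: sin θ = 4697·sin 6.1°/828 = 0.6028, θ = 37.07°; offset = 22.7·tan 37.07° = 17.150 m.
Total horizontal offset = 22.723 m.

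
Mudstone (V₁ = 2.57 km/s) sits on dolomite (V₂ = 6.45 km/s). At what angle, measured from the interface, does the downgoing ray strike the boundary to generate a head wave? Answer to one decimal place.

66.5°

Critical incidence: sin θ_c = V₁/V₂ = 2.57/6.45 = 0.3984.
θ_c = arcsin 0.3984 = 23.48°.
Measured from the interface: 90° − 23.48° = 66.52°.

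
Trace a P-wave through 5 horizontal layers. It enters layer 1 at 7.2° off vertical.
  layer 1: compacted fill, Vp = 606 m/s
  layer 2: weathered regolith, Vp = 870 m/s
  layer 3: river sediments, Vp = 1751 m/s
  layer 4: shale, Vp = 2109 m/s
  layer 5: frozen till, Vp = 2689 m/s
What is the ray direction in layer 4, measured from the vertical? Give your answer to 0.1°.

25.9°

Snell's law across each interface conserves sin θ / V, so sin θ_4 = V_4·sin θ₁/V₁.
sin θ_4 = 2109 × sin 7.2° / 606 = 0.4362.
θ_4 = 25.86° from the vertical.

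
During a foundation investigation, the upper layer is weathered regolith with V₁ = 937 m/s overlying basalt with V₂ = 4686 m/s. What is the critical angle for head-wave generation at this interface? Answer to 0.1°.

11.5°

At critical incidence the refracted ray runs along the interface (θ₂ = 90°), so sin θ_c = V₁/V₂.
θ_c = arcsin(937/4686) = arcsin 0.2000 = 11.53°.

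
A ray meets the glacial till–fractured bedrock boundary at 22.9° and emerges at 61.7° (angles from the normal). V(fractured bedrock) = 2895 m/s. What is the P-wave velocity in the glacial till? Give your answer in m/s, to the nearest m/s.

1279 m/s

Snell's law: sin 22.9°/V₁ = sin 61.7°/V₂.
V₁ = V₂·sin 22.9°/sin 61.7° = 2895 × 0.4419 = 1279.44 m/s.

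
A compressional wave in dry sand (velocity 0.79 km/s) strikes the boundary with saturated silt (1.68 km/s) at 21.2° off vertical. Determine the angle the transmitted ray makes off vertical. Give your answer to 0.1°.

Snell's law: sin θ₂ = (V₂/V₁)·sin θ₁ = (1.68/0.79)·sin 21.2° = 0.7690.
θ₂ = arcsin 0.7690 = 50.27° from the normal.

50.3°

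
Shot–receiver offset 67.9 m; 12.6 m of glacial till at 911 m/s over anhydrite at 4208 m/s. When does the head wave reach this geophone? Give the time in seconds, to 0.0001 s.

t = x/V₂ + 2h·√(V₂²−V₁²)/(V₁V₂).
√(V₂²−V₁²) = √(4208²−911²) = 4108.2 m/s; delay term = 2·12.6·4108.2/(911·4208) = 0.02701 s.
t = 67.9/4208 + 0.02701 = 0.04314 s.

0.0431 s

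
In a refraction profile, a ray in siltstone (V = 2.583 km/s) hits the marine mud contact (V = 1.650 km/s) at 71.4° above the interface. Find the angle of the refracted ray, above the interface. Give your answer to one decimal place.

78.2°

Convert to the normal: θ₁ = 90° − 71.4° = 18.6°.
sin θ₁/V₁ = sin θ₂/V₂ ⇒ sin θ₂ = 1.650·sin 18.6°/2.583 = 1.650·0.3190/2.583 = 0.2037.
θ₂ = arcsin 0.2037 = 11.76° from the normal.
From the interface: 90° − 11.76° = 78.24°.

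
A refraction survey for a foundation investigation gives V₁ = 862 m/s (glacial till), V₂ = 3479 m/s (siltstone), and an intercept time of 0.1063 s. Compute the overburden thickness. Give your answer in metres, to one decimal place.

θ_c = arcsin(862/3479) = 14.35°; cos θ_c = 0.9688.
tᵢ = 2h cos θ_c/V₁ ⇒ h = tᵢ·V₁/(2 cos θ_c) = 0.1063·862/(2·0.9688) = 47.29 m.

47.3 m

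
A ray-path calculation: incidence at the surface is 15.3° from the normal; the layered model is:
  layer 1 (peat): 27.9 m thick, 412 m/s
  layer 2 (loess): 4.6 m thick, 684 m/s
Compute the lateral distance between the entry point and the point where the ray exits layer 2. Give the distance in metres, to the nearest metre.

Ray parameter p = sin 15.3° / 412 m/s = 6.4047e-04 s/m.
Layer 1: θ = 15.30°; offset = 27.9·tan 15.30° = 7.633 m.
Layer 2: sin θ = p·684 = 0.4381 → θ = 25.98°; offset = 4.6·tan 25.98° = 2.242 m.
Total horizontal offset = 9.874 m.

10 m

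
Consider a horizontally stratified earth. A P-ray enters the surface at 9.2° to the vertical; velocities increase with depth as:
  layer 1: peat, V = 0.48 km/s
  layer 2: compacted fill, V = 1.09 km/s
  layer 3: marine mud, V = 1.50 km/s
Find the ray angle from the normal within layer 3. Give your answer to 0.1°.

Ray parameter p = sin 9.2° / 0.48 = 3.3309e-01 s/km.
sin θ_3 = p·V_3 = 3.3309e-01 × 1.50 = 0.4996.
θ_3 = 29.98° from the vertical.

30.0°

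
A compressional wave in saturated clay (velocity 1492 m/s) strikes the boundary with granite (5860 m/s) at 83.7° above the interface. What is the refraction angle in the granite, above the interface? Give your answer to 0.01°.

Angle from the normal: 90° − 83.7° = 6.3°.
Snell's law: sin θ₂ = (V₂/V₁)·sin θ₁ = (5860/1492)·sin 6.3° = 0.4310.
θ₂ = arcsin 0.4310 = 25.53° from the normal.
From the interface: 90° − 25.53° = 64.47°.

64.47°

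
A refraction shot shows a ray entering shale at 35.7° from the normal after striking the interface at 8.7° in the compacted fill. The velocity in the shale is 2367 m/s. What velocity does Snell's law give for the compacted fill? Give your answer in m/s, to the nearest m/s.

614 m/s

Snell's law: sin 8.7°/V₁ = sin 35.7°/V₂.
V₁ = V₂·sin 8.7°/sin 35.7° = 2367 × 0.2592 = 613.55 m/s.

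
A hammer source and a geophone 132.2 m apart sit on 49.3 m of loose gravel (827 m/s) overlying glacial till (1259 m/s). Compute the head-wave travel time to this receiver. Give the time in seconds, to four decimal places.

t = x/V₂ + 2h·√(V₂²−V₁²)/(V₁V₂).
√(V₂²−V₁²) = √(1259²−827²) = 949.3 m/s; delay term = 2·49.3·949.3/(827·1259) = 0.08990 s.
t = 132.2/1259 + 0.08990 = 0.19490 s.

0.1949 s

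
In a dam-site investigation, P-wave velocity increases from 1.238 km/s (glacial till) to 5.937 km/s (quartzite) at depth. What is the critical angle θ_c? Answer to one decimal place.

At critical incidence the refracted ray runs along the interface (θ₂ = 90°), so sin θ_c = V₁/V₂.
θ_c = arcsin(1.238/5.937) = arcsin 0.2085 = 12.04°.

12.0°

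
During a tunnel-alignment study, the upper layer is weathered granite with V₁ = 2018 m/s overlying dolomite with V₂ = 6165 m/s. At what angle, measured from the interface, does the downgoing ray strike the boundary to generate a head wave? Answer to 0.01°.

70.89°

At critical incidence the refracted ray runs along the interface (θ₂ = 90°), so sin θ_c = V₁/V₂.
θ_c = arcsin(2018/6165) = arcsin 0.3273 = 19.11°.
Measured from the interface: 90° − 19.11° = 70.89°.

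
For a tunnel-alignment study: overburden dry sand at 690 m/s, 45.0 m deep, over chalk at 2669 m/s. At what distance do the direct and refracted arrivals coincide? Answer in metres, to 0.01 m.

117.25 m

x_cross = 2h·√((V₂+V₁)/(V₂−V₁)).
(V₂+V₁)/(V₂−V₁) = (2669+690)/(2669−690) = 1.6973; √ = 1.3028.
x_cross = 2·45.0·1.3028 = 117.25 m.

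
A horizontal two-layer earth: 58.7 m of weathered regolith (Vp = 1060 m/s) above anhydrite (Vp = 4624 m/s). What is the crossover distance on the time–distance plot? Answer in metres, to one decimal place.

148.3 m

θ_c = arcsin(1060/4624) = 13.25°, so cos θ_c = 0.9734 and tᵢ = 2h cos θ_c/V₁ = 0.1078 s.
At crossover x/V₁ = x/V₂ + tᵢ ⇒ x = tᵢ/(1/V₁ − 1/V₂) = 0.10781/(9.4340e-04 − 2.1626e-04) = 148.26 m.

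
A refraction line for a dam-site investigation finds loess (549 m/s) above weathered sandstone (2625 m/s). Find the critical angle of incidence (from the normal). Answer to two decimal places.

At critical incidence the refracted ray runs along the interface (θ₂ = 90°), so sin θ_c = V₁/V₂.
θ_c = arcsin(549/2625) = arcsin 0.2091 = 12.07°.

12.07°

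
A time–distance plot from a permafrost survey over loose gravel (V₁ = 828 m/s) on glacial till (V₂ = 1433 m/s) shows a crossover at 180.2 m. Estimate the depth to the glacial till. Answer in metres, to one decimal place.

x_cross = 2h·√((V₂+V₁)/(V₂−V₁)) → h = x_cross / (2·√((V₂+V₁)/(V₂−V₁))).
√((V₂+V₁)/(V₂−V₁)) = √((1433+828)/(1433−828)) = 1.9332.
h = 180.2 / (2·1.9332) = 46.61 m.

46.6 m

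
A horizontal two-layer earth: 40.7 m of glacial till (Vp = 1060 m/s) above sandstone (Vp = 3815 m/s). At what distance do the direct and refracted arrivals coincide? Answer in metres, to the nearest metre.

108 m

θ_c = arcsin(1060/3815) = 16.13°, so cos θ_c = 0.9606 and tᵢ = 2h cos θ_c/V₁ = 0.0738 s.
At crossover x/V₁ = x/V₂ + tᵢ ⇒ x = tᵢ/(1/V₁ − 1/V₂) = 0.07377/(9.4340e-04 − 2.6212e-04) = 108.28 m.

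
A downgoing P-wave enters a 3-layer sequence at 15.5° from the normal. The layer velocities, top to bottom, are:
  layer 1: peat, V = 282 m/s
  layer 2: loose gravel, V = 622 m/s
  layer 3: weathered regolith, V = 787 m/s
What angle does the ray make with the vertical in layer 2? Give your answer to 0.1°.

36.1°

Ray parameter p = sin 15.5° / 282 = 9.4765e-04 s/m.
sin θ_2 = p·V_2 = 9.4765e-04 × 622 = 0.5894.
θ_2 = 36.12° from the vertical.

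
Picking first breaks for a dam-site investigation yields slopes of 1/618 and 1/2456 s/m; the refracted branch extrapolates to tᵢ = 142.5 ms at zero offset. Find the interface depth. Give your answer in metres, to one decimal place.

45.5 m

θ_c = arcsin(618/2456) = 14.57°; cos θ_c = 0.9678.
tᵢ = 2h cos θ_c/V₁ ⇒ h = tᵢ·V₁/(2 cos θ_c) = 0.1425·618/(2·0.9678) = 45.50 m.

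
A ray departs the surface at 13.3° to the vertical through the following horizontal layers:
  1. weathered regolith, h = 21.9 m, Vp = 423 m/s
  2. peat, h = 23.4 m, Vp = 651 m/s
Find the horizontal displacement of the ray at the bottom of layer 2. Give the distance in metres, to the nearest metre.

Ray parameter p = sin 13.3° / 423 m/s = 5.4385e-04 s/m.
Layer 1: θ = 13.30°; offset = 21.9·tan 13.30° = 5.177 m.
Layer 2: sin θ = p·651 = 0.3540 → θ = 20.74°; offset = 23.4·tan 20.74° = 8.859 m.
Total horizontal offset = 14.035 m.

14 m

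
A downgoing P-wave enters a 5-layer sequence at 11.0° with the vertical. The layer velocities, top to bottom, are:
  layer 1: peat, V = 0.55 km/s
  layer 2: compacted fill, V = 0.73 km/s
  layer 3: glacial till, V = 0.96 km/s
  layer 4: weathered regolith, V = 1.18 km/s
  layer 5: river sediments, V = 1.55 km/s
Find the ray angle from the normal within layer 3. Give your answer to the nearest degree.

19°

Snell's law across each interface conserves sin θ / V, so sin θ_3 = V_3·sin θ₁/V₁.
sin θ_3 = 0.96 × sin 11.0° / 0.55 = 0.3330.
θ_3 = arcsin 0.3330 = 19.45°.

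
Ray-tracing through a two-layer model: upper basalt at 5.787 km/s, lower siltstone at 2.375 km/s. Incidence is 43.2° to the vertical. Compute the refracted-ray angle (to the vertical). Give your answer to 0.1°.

Snell's law: sin θ₂ = (V₂/V₁)·sin θ₁ = (2.375/5.787)·sin 43.2° = 0.2809.
θ₂ = sin⁻¹(0.2809) = 16.32° (from vertical).

16.3°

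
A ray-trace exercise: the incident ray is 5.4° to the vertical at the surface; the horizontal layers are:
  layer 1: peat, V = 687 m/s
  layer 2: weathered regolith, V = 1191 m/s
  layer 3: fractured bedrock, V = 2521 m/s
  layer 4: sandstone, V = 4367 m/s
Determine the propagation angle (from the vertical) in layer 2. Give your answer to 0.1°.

9.4°

Snell's law across each interface conserves sin θ / V, so sin θ_2 = V_2·sin θ₁/V₁.
sin θ_2 = 1191 × sin 5.4° / 687 = 0.1631.
θ_2 = 9.39° from the vertical.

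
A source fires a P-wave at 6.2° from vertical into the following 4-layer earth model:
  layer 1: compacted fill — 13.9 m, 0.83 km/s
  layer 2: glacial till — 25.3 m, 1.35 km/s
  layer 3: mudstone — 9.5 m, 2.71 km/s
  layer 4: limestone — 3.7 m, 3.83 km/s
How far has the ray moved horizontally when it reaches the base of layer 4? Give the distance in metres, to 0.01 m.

11.73 m

p = sin θ₁/V₁ = sin 6.2°/0.83 = 1.3012e-01 s/km is conserved through the stack.
Layer 1: θ = 6.20°; offset = 13.9·tan 6.20° = 1.5100 m.
Layer 2: sin θ = p·1.35 = 0.1757 → θ = 10.12°; offset = 25.3·tan 10.12° = 4.5144 m.
Layer 3: sin θ = p·2.71 = 0.3526 → θ = 20.65°; offset = 9.5·tan 20.65° = 3.5799 m.
Layer 4: sin θ = p·3.83 = 0.4984 → θ = 29.89°; offset = 3.7·tan 29.89° = 2.1269 m.
Σ offsets = 11.7312 m.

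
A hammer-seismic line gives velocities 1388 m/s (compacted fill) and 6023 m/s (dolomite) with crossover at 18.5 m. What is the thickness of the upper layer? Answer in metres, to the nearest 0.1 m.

x_cross = 2h·√((V₂+V₁)/(V₂−V₁)) → h = x_cross / (2·√((V₂+V₁)/(V₂−V₁))).
√((V₂+V₁)/(V₂−V₁)) = √((6023+1388)/(6023−1388)) = 1.2645.
h = 18.5 / (2·1.2645) = 7.32 m.

7.3 m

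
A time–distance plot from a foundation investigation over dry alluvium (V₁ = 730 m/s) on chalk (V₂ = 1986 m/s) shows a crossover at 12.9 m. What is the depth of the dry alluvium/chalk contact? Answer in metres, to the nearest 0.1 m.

4.4 m

x_cross = 2h·√((V₂+V₁)/(V₂−V₁)) → h = x_cross / (2·√((V₂+V₁)/(V₂−V₁))).
√((V₂+V₁)/(V₂−V₁)) = √((1986+730)/(1986−730)) = 1.4705.
h = 12.9 / (2·1.4705) = 4.39 m.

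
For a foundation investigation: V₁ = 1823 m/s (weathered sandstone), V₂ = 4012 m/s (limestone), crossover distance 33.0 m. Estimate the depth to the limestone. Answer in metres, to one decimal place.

10.1 m

h = (x_cross/2)·√((V₂−V₁)/(V₂+V₁)).
(V₂−V₁)/(V₂+V₁) = (4012−1823)/(4012+1823) = 0.3751; √ = 0.6125.
h = (33.0/2)·0.6125 = 10.11 m.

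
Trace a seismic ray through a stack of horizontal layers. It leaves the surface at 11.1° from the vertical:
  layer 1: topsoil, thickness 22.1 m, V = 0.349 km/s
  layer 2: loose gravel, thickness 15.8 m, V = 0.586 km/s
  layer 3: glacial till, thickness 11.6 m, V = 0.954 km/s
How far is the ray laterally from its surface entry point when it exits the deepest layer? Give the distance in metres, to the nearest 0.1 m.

Apply Snell's law at each interface; in layer i the horizontal offset is hᵢ·tan θᵢ.
Layer 1: θ = 11.10°; offset = 22.1·tan 11.10° = 4.336 m.
Layer 2: sin θ = 0.586·sin 11.1°/0.349 = 0.3233, θ = 18.86°; offset = 15.8·tan 18.86° = 5.397 m.
Layer 3: sin θ = 0.954·sin 11.1°/0.349 = 0.5263, θ = 31.75°; offset = 11.6·tan 31.75° = 7.179 m.
Total horizontal offset = 16.912 m.

16.9 m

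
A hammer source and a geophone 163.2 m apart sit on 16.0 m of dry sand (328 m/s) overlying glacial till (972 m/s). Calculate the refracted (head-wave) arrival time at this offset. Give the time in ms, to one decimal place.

t = x/V₂ + 2h·√(V₂²−V₁²)/(V₁V₂).
√(V₂²−V₁²) = √(972²−328²) = 915.0 m/s; delay term = 2·16.0·915.0/(328·972) = 0.09184 s.
t = 163.2/972 + 0.09184 = 0.25974 s.

259.7 ms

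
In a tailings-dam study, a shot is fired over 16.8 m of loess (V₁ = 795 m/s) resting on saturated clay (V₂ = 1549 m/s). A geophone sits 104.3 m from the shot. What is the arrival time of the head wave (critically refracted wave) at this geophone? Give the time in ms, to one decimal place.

103.6 ms

θ_c = arcsin(V₁/V₂) = arcsin(795/1549) = 30.88°, cos θ_c = 0.8582.
Intercept time tᵢ = 2h cos θ_c / V₁ = 2·16.8·0.8582/795 = 0.03627 s.
t = x/V₂ + tᵢ = 104.3/1549 + 0.03627 = 0.10361 s.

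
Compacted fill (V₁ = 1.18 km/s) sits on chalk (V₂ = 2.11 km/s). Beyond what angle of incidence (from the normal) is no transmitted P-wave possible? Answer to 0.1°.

34.0°

Critical incidence: sin θ_c = V₁/V₂ = 1.18/2.11 = 0.5592.
θ_c = arcsin 0.5592 = 34.00°.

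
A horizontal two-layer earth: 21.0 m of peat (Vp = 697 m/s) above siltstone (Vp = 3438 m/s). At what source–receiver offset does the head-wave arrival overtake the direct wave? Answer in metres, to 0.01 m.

51.59 m

θ_c = arcsin(697/3438) = 11.70°, so cos θ_c = 0.9792 and tᵢ = 2h cos θ_c/V₁ = 0.0590 s.
At crossover x/V₁ = x/V₂ + tᵢ ⇒ x = tᵢ/(1/V₁ − 1/V₂) = 0.05901/(1.4347e-03 − 2.9087e-04) = 51.59 m.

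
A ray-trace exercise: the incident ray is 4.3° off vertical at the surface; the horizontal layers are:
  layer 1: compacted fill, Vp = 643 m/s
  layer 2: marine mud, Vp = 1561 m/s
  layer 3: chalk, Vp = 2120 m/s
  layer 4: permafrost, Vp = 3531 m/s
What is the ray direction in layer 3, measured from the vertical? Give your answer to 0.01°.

14.31°

Snell's law across each interface conserves sin θ / V, so sin θ_3 = V_3·sin θ₁/V₁.
sin θ_3 = 2120 × sin 4.3° / 643 = 0.2472.
θ_3 = arcsin 0.2472 = 14.31°.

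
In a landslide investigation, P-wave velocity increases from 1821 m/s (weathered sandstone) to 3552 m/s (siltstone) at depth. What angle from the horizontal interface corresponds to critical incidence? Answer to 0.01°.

59.16°

Critical incidence: sin θ_c = V₁/V₂ = 1821/3552 = 0.5127.
θ_c = arcsin 0.5127 = 30.84°.
Measured from the interface: 90° − 30.84° = 59.16°.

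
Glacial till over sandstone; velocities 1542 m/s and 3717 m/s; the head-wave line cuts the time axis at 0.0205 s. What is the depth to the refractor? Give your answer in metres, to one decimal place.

θ_c = arcsin(1542/3717) = 24.51°; cos θ_c = 0.9099.
tᵢ = 2h cos θ_c/V₁ ⇒ h = tᵢ·V₁/(2 cos θ_c) = 0.0205·1542/(2·0.9099) = 17.37 m.

17.4 m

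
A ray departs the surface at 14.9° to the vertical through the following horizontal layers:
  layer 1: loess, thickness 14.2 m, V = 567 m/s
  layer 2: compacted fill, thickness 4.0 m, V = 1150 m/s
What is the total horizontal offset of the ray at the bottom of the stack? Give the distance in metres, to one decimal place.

p = sin θ₁/V₁ = sin 14.9°/567 = 4.5350e-04 s/m is conserved through the stack.
Layer 1: θ = 14.90°; offset = 14.2·tan 14.90° = 3.778 m.
Layer 2: sin θ = p·1150 = 0.5215 → θ = 31.43°; offset = 4.0·tan 31.43° = 2.445 m.
Total horizontal offset = 6.223 m.

6.2 m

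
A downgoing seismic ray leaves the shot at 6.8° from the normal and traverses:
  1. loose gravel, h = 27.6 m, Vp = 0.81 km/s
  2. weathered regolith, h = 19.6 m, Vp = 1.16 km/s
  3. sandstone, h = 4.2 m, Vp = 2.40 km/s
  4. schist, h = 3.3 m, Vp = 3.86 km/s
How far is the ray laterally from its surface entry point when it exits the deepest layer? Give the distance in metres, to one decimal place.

10.5 m

Apply Snell's law at each interface; in layer i the horizontal offset is hᵢ·tan θᵢ.
Layer 1: θ = 6.80°; offset = 27.6·tan 6.80° = 3.291 m.
Layer 2: sin θ = 1.16·sin 6.8°/0.81 = 0.1696, θ = 9.76°; offset = 19.6·tan 9.76° = 3.372 m.
Layer 3: sin θ = 2.40·sin 6.8°/0.81 = 0.3508, θ = 20.54°; offset = 4.2·tan 20.54° = 1.573 m.
Layer 4: sin θ = 3.86·sin 6.8°/0.81 = 0.5642, θ = 34.35°; offset = 3.3·tan 34.35° = 2.255 m.
Σ offsets = 10.492 m.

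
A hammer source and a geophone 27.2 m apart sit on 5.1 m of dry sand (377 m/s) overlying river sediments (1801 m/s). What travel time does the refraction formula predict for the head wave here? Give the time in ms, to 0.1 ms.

t = x/V₂ + 2h·√(V₂²−V₁²)/(V₁V₂).
√(V₂²−V₁²) = √(1801²−377²) = 1761.1 m/s; delay term = 2·5.1·1761.1/(377·1801) = 0.02646 s.
t = 27.2/1801 + 0.02646 = 0.04156 s.

41.6 ms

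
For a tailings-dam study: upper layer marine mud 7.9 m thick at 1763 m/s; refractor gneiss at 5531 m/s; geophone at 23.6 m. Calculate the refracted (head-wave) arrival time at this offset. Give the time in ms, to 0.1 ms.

θ_c = arcsin(V₁/V₂) = arcsin(1763/5531) = 18.59°, cos θ_c = 0.9478.
Intercept time tᵢ = 2h cos θ_c / V₁ = 2·7.9·0.9478/1763 = 0.00849 s.
t = x/V₂ + tᵢ = 23.6/5531 + 0.00849 = 0.01276 s.

12.8 ms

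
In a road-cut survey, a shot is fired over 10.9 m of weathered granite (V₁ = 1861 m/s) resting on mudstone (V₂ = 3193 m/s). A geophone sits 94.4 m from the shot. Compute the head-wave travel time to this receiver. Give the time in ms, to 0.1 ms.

39.1 ms

θ_c = arcsin(V₁/V₂) = arcsin(1861/3193) = 35.65°, cos θ_c = 0.8126.
Intercept time tᵢ = 2h cos θ_c / V₁ = 2·10.9·0.8126/1861 = 0.00952 s.
t = x/V₂ + tᵢ = 94.4/3193 + 0.00952 = 0.03908 s.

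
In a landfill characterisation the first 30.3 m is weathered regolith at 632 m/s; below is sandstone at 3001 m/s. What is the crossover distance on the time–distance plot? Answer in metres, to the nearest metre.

75 m

θ_c = arcsin(632/3001) = 12.16°, so cos θ_c = 0.9776 and tᵢ = 2h cos θ_c/V₁ = 0.0937 s.
At crossover x/V₁ = x/V₂ + tᵢ ⇒ x = tᵢ/(1/V₁ − 1/V₂) = 0.09374/(1.5823e-03 − 3.3322e-04) = 75.05 m.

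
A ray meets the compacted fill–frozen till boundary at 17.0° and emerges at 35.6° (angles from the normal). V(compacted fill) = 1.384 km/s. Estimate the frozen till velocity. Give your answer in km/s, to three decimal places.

2.756 km/s

sin 17.0° = 0.2924; sin 35.6° = 0.5821.
V₂ = V₁·(sin θ₂/sin θ₁) = 1.384·(0.5821/0.2924) = 2.756 km/s.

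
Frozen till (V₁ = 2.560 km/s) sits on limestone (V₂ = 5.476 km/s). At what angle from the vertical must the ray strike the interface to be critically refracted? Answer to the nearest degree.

28°

Critical incidence: sin θ_c = V₁/V₂ = 2.560/5.476 = 0.4675.
θ_c = arcsin 0.4675 = 27.87°.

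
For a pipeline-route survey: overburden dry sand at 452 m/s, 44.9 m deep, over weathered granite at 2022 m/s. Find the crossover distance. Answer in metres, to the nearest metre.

113 m

x_cross = 2h·√((V₂+V₁)/(V₂−V₁)).
(V₂+V₁)/(V₂−V₁) = (2022+452)/(2022−452) = 1.5758; √ = 1.2553.
x_cross = 2·44.9·1.2553 = 112.73 m.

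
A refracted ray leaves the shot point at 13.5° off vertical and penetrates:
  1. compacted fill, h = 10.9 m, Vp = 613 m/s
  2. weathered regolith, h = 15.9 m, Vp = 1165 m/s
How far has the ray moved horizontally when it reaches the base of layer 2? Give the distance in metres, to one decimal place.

10.5 m

Ray parameter p = sin 13.5° / 613 m/s = 3.8082e-04 s/m.
Layer 1: θ = 13.50°; offset = 10.9·tan 13.50° = 2.617 m.
Layer 2: sin θ = p·1165 = 0.4437 → θ = 26.34°; offset = 15.9·tan 26.34° = 7.871 m.
Summing the layer offsets gives 10.488 m.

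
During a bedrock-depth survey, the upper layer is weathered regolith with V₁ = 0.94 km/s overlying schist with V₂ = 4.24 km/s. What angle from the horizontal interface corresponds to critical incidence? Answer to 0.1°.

At critical incidence the refracted ray runs along the interface (θ₂ = 90°), so sin θ_c = V₁/V₂.
θ_c = arcsin(0.94/4.24) = arcsin 0.2217 = 12.81°.
Measured from the interface: 90° − 12.81° = 77.19°.

77.2°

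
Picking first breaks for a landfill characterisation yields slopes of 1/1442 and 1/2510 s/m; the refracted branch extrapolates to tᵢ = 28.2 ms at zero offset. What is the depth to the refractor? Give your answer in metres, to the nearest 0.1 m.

24.8 m

h = tᵢ·V₁·V₂ / (2·√(V₂²−V₁²)).
√(V₂²−V₁²) = √(2510² − 1442²) = 2054.4 m/s.
h = 0.0282 s × 1442 × 2510 / (2 × 2054.4) = 24.84 m.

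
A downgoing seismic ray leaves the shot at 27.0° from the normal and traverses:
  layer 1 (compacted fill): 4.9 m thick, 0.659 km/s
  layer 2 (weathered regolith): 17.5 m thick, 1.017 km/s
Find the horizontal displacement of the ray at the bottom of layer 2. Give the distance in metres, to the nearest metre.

Apply Snell's law at each interface; in layer i the horizontal offset is hᵢ·tan θᵢ.
Layer 1: θ = 27.00°; offset = 4.9·tan 27.00° = 2.497 m.
Layer 2: sin θ = 1.017·sin 27.0°/0.659 = 0.7006, θ = 44.48°; offset = 17.5·tan 44.48° = 17.183 m.
Σ offsets = 19.680 m.

20 m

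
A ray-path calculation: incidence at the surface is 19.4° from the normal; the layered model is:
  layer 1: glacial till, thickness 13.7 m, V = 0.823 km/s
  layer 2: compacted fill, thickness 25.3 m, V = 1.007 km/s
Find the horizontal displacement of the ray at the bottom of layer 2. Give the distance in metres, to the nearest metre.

16 m

Ray parameter p = sin 19.4° / 0.823 km/s = 4.0360e-01 s/km.
Layer 1: θ = 19.40°; offset = 13.7·tan 19.40° = 4.825 m.
Layer 2: sin θ = p·1.007 = 0.4064 → θ = 23.98°; offset = 25.3·tan 23.98° = 11.254 m.
Σ offsets = 16.078 m.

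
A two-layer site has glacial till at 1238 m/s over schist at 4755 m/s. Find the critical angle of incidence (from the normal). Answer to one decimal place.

15.1°

Critical incidence: sin θ_c = V₁/V₂ = 1238/4755 = 0.2604.
θ_c = arcsin 0.2604 = 15.09°.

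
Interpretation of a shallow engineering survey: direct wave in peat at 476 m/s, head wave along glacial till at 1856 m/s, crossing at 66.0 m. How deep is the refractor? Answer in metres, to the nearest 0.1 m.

25.4 m

h = (x_cross/2)·√((V₂−V₁)/(V₂+V₁)).
(V₂−V₁)/(V₂+V₁) = (1856−476)/(1856+476) = 0.5918; √ = 0.7693.
h = (66.0/2)·0.7693 = 25.39 m.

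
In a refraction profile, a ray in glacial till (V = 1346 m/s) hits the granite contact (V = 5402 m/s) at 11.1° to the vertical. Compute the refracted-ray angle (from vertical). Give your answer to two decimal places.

50.59°

Snell's law: sin θ₂ = (V₂/V₁)·sin θ₁ = (5402/1346)·sin 11.1° = 0.7727.
θ₂ = sin⁻¹(0.7727) = 50.59° (from vertical).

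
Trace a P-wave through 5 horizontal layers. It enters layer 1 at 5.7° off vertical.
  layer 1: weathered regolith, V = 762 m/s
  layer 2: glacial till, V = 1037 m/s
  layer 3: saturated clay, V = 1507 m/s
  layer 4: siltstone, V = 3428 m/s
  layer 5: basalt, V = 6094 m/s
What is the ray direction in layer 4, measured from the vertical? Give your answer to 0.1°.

Snell's law across each interface conserves sin θ / V, so sin θ_4 = V_4·sin θ₁/V₁.
sin θ_4 = 3428 × sin 5.7° / 762 = 0.4468.
θ_4 = 26.54° from the vertical.

26.5°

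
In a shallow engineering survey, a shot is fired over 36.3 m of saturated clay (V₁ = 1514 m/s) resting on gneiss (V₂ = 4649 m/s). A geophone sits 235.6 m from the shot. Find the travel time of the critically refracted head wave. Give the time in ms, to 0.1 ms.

96.0 ms

θ_c = arcsin(V₁/V₂) = arcsin(1514/4649) = 19.01°, cos θ_c = 0.9455.
Intercept time tᵢ = 2h cos θ_c / V₁ = 2·36.3·0.9455/1514 = 0.04534 s.
t = x/V₂ + tᵢ = 235.6/4649 + 0.04534 = 0.09602 s.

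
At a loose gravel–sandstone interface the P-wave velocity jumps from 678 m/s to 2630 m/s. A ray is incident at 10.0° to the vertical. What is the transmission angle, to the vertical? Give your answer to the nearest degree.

sin θ₁/V₁ = sin θ₂/V₂ ⇒ sin θ₂ = 2630·sin 10.0°/678 = 2630·0.1736/678 = 0.6736.
θ₂ = arcsin 0.6736 = 42.34° from the normal.

42°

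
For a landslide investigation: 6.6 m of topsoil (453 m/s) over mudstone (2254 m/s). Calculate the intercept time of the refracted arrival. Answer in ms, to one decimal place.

θ_c = arcsin(V₁/V₂) = arcsin(453/2254) = 11.59°; cos θ_c = 0.9796.
tᵢ = 2h·cos θ_c / V₁ = 2·6.6·0.9796 / 453 = 0.02854 s.

28.5 ms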